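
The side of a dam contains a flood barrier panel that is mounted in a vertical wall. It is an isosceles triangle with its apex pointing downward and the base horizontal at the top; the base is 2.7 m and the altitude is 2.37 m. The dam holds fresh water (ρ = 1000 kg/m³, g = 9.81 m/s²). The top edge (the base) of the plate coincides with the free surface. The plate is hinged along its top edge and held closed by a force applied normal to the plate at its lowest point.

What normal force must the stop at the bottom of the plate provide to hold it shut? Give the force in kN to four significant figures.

P ≈ 12.40 kN

γ = ρg = 1000 × 9.81 = 9810 N/m³ = 9.81 kN/m³.
With the apex down, the centroid sits h/3 = 2.37/3 = 0.79 m below the base (the top edge), so the centroid depth is h_c = 0.79 m.
A = ½ × 2.7 × 2.37 = 3.1995 m².
Resultant F = γ·h_c·A = 9.81 × 0.79 × 3.1995 = 24.7958 kN.
I_c = b·h³/36 = 2.7 × 2.37³/36 = 0.998404 m⁴.
Centre of pressure: y_p = y_c + I_c/(y_c·A) = 0.79 + 0.998404/(0.79 × 3.1995) = 0.79 + 0.395 = 1.185 m along the plane.
The resultant acts 0.79 + 0.395 = 1.185 m (along the plate) below the hinge at the top edge, so the moment about the hinge is M = F × 1.185 = 24.7958 × 1.185 = 29.383 kN·m.
A normal force at the bottom, 2.37 m from the hinge, must supply this moment: P = 29.383/2.37 = 12.3979 kN.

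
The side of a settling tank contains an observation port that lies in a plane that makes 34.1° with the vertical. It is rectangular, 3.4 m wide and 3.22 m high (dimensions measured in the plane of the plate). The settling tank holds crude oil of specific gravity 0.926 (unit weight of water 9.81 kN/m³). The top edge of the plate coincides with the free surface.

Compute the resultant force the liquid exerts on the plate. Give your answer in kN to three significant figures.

γ = 0.926 × 9.81 = 9.08406 kN/m³.
The plate makes 34.1° with the vertical, i.e. θ = 90° − 34.1° = 55.9° to the horizontal. Measuring y along the incline from the free-surface line, vertical depth h = y·sinθ with sinθ = 0.828060.
The centroid lies 3.22/2 = 1.61 m below the top edge, so y_c = 1.61 m and h_c = 1.61 × 0.828060 = 1.33318 m.
A = 3.4 × 3.22 = 10.948 m².
Resultant F = γ·h_c·A = 9.08406 × 1.33318 × 10.948 = 132.588 kN.

F ≈ 133 kN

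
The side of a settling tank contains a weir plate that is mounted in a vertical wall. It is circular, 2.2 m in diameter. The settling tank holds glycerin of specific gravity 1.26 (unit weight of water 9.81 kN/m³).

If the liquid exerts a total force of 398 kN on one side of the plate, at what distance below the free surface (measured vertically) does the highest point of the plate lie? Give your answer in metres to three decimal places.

d_top ≈ 7.370 m

γ = 1.26 × 9.81 = 12.3606 kN/m³.
A = π(1.1)² = 3.80133 m².
From F = γ·h_c·A, the centroid depth is h_c = 398/(12.3606 × 3.80133) = 8.47048 m.
The centroid is at the centre, 1.1 m below the top of the plate, so the highest point sits at h_top = 8.47048 − 1.1 = 7.37048 m below the surface.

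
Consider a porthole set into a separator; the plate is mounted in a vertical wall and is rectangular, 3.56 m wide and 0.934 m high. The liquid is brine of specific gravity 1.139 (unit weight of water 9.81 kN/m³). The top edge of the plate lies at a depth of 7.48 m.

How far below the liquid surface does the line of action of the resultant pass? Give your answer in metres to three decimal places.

h_p = 7.956 m

γ = 1.139 × 9.81 = 11.17359 kN/m³.
The centroid lies 0.934/2 = 0.467 m below the top edge, so the centroid depth is h_c = 7.48 + 0.467 = 7.947 m.
A = 3.56 × 0.934 = 3.32504 m².
Resultant F = γ·h_c·A = 11.17359 × 7.947 × 3.32504 = 295.252 kN.
I_c = b·h³/12 = 3.56 × 0.934³/12 = 0.241718 m⁴.
Centre of pressure: y_p = y_c + I_c/(y_c·A) = 7.947 + 0.241718/(7.947 × 3.32504) = 7.947 + 0.00914764 = 7.95615 m along the plane.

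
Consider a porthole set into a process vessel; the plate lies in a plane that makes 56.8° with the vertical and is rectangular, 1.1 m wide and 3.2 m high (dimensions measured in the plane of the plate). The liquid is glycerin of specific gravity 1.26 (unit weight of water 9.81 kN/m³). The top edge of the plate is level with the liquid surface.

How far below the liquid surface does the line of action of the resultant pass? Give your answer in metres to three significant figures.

h_p = 1.17 m

γ = 1.26 × 9.81 = 12.3606 kN/m³.
The plate makes 56.8° with the vertical, i.e. θ = 90° − 56.8° = 33.2° to the horizontal. Measuring y along the incline from the free-surface line, vertical depth h = y·sinθ with sinθ = 0.547563.
The centroid lies 3.2/2 = 1.6 m below the top edge, so y_c = 1.6 m and h_c = 1.6 × 0.547563 = 0.876101 m.
A = 1.1 × 3.2 = 3.52 m².
Resultant F = γ·h_c·A = 12.3606 × 0.876101 × 3.52 = 38.1186 kN.
I_c = b·h³/12 = 1.1 × 3.2³/12 = 3.00373 m⁴.
Centre of pressure: y_p = y_c + I_c/(y_c·A) = 1.6 + 3.00373/(1.6 × 3.52) = 1.6 + 0.533333 = 2.13333 m along the plane.
Vertically, h_p = y_p·sinθ = 2.13333 × 0.547563 = 1.16813 m.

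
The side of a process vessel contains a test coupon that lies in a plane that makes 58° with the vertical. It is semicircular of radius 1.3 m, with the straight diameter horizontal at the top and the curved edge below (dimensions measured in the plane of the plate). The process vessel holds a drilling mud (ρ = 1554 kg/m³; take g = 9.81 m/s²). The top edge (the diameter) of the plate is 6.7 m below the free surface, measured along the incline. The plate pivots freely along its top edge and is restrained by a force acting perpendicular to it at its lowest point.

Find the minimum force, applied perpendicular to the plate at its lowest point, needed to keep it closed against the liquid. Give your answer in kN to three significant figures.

γ = ρg = 1554 × 9.81 / 1000 = 15.24474 kN/m³.
The plate makes 58° with the vertical, i.e. θ = 90° − 58° = 32° to the horizontal. Measuring y along the incline from the free-surface line, vertical depth h = y·sinθ with sinθ = 0.529919.
The centroid of a semicircle lies 4r/(3π) = 0.551737 m from the diameter, here below the top edge, so y_c = 6.7 + 0.551737 = 7.25174 m and h_c = 7.25174 × 0.529919 = 3.84283 m.
A = πr²/2 = π × 1.3²/2 = 2.65465 m².
Resultant F = γ·h_c·A = 15.24474 × 3.84283 × 2.65465 = 155.517 kN.
I_c = (π/8 − 8/(9π))·r⁴ = 0.109757 × 1.3⁴ = 0.313477 m⁴.
Centre of pressure: y_p = y_c + I_c/(y_c·A) = 7.25174 + 0.313477/(7.25174 × 2.65465) = 7.25174 + 0.0162838 = 7.26802 m along the plane.
The resultant acts 0.551737 + 0.0162838 = 0.568021 m (along the plate) below the hinge at the top edge, so the moment about the hinge is M = F × 0.568021 = 155.517 × 0.568021 = 88.3369 kN·m.
A normal force at the bottom, 1.3 m from the hinge, must supply this moment: P = 88.3369/1.3 = 67.9515 kN.

P ≈ 68.0 kN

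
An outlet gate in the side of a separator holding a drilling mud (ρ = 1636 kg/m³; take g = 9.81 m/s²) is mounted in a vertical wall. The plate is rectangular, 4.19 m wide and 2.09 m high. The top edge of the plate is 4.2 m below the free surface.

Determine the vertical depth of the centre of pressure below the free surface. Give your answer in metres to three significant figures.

h_p = 5.31 m

γ = ρg = 1636 × 9.81 / 1000 = 16.04916 kN/m³.
The centroid lies 2.09/2 = 1.045 m below the top edge, so the centroid depth is h_c = 4.2 + 1.045 = 5.245 m.
A = 4.19 × 2.09 = 8.7571 m².
Resultant F = γ·h_c·A = 16.04916 × 5.245 × 8.7571 = 737.154 kN.
I_c = b·h³/12 = 4.19 × 2.09³/12 = 3.18766 m⁴.
Centre of pressure: y_p = y_c + I_c/(y_c·A) = 5.245 + 3.18766/(5.245 × 8.7571) = 5.245 + 0.0694011 = 5.3144 m along the plane.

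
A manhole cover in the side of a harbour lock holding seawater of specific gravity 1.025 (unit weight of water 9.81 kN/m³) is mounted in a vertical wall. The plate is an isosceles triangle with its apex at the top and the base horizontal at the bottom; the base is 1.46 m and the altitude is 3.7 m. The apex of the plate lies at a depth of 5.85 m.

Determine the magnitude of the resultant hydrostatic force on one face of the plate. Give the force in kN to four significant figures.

γ = 1.025 × 9.81 = 10.05525 kN/m³.
With the apex up, the centroid sits 2h/3 = 2 × 3.7/3 = 2.46667 m below the apex, so the centroid depth is h_c = 5.85 + 2.46667 = 8.31667 m.
A = ½ × 1.46 × 3.7 = 2.701 m².
Resultant F = γ·h_c·A = 10.05525 × 8.31667 × 2.701 = 225.874 kN.

F ≈ 225.9 kN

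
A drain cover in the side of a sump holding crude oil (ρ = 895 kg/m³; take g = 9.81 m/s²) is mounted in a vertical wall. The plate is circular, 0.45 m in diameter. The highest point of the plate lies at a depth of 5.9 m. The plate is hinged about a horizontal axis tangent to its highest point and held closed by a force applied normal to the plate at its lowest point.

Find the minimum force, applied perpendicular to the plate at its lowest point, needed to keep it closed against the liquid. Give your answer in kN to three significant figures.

γ = ρg = 895 × 9.81 / 1000 = 8.77995 kN/m³.
The centroid is at the centre, 0.225 m below the top of the plate, so the centroid depth is h_c = 5.9 + 0.225 = 6.125 m.
A = π(0.225)² = 0.159043 m².
Resultant F = γ·h_c·A = 8.77995 × 6.125 × 0.159043 = 8.55289 kN.
I_c = πr⁴/4 = π × 0.225⁴/4 = 0.00201289 m⁴.
Centre of pressure: y_p = y_c + I_c/(y_c·A) = 6.125 + 0.00201289/(6.125 × 0.159043) = 6.125 + 0.00206633 = 6.12707 m along the plane.
The resultant acts 0.225 + 0.00206633 = 0.227066 m (along the plate) below the hinge at the top edge, so the moment about the hinge is M = F × 0.227066 = 8.55289 × 0.227066 = 1.94207 kN·m.
A normal force at the bottom, 0.45 m from the hinge, must supply this moment: P = 1.94207/0.45 = 4.31571 kN.

P ≈ 4.32 kN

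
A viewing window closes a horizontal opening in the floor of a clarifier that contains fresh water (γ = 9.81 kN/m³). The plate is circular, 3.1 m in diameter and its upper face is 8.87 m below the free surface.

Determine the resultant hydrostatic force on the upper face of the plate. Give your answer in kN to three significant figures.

γ = 9.81 kN/m³.
The plate is horizontal, so pressure is uniform at p = γ·h = 9.81 × 8.87 = 87.0147 kN/m².
A = π(1.55)² = 7.54768 m².
F = p·A = 87.0147 × 7.54768 = 656.759 kN.

F ≈ 657 kN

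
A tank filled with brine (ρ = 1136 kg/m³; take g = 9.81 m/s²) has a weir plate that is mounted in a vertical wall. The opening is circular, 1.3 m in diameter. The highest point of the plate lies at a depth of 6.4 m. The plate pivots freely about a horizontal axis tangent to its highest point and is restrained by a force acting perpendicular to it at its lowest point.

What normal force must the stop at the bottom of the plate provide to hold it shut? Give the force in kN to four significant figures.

P ≈ 53.34 kN

γ = ρg = 1136 × 9.81 / 1000 = 11.14416 kN/m³.
The centroid is at the centre, 0.65 m below the top of the plate, so the centroid depth is h_c = 6.4 + 0.65 = 7.05 m.
A = π(0.65)² = 1.32732 m².
Resultant F = γ·h_c·A = 11.14416 × 7.05 × 1.32732 = 104.283 kN.
I_c = πr⁴/4 = π × 0.65⁴/4 = 0.140198 m⁴.
Centre of pressure: y_p = y_c + I_c/(y_c·A) = 7.05 + 0.140198/(7.05 × 1.32732) = 7.05 + 0.0149823 = 7.06498 m along the plane.
The resultant acts 0.65 + 0.0149823 = 0.664982 m (along the plate) below the hinge at the top edge, so the moment about the hinge is M = F × 0.664982 = 104.283 × 0.664982 = 69.3463 kN·m.
A normal force at the bottom, 1.3 m from the hinge, must supply this moment: P = 69.3463/1.3 = 53.3433 kN.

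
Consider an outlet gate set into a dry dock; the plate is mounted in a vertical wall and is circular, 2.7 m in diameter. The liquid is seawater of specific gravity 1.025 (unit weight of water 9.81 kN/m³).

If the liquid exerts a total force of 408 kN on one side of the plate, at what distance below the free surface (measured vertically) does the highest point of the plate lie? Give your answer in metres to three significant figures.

γ = 1.025 × 9.81 = 10.05525 kN/m³.
A = π(1.35)² = 5.72555 m².
From F = γ·h_c·A, the centroid depth is h_c = 408/(10.05525 × 5.72555) = 7.0868 m.
The centroid is at the centre, 1.35 m below the top of the plate, so the highest point sits at h_top = 7.0868 − 1.35 = 5.7368 m below the surface.

d_top ≈ 5.74 m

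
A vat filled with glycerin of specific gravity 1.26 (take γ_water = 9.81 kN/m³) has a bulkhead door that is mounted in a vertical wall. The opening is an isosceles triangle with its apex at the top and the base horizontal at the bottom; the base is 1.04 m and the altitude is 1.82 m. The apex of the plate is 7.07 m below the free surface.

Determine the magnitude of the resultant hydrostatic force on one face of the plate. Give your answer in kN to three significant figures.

F ≈ 96.9 kN

γ = 1.26 × 9.81 = 12.3606 kN/m³.
With the apex up, the centroid sits 2h/3 = 2 × 1.82/3 = 1.21333 m below the apex, so the centroid depth is h_c = 7.07 + 1.21333 = 8.28333 m.
A = ½ × 1.04 × 1.82 = 0.9464 m².
Resultant F = γ·h_c·A = 12.3606 × 8.28333 × 0.9464 = 96.899 kN.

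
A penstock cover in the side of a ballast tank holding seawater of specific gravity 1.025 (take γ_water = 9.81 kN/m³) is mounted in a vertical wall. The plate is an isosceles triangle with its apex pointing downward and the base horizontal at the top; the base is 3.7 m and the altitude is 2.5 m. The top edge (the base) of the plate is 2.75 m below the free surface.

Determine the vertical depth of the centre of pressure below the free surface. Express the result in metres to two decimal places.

h_p = 3.68 m

γ = 1.025 × 9.81 = 10.05525 kN/m³.
With the apex down, the centroid sits h/3 = 2.5/3 = 0.833333 m below the base (the top edge), so the centroid depth is h_c = 2.75 + 0.833333 = 3.58333 m.
A = ½ × 3.7 × 2.5 = 4.625 m².
Resultant F = γ·h_c·A = 10.05525 × 3.58333 × 4.625 = 166.645 kN.
I_c = b·h³/36 = 3.7 × 2.5³/36 = 1.6059 m⁴.
Centre of pressure: y_p = y_c + I_c/(y_c·A) = 3.58333 + 1.6059/(3.58333 × 4.625) = 3.58333 + 0.0968991 = 3.68023 m along the plane.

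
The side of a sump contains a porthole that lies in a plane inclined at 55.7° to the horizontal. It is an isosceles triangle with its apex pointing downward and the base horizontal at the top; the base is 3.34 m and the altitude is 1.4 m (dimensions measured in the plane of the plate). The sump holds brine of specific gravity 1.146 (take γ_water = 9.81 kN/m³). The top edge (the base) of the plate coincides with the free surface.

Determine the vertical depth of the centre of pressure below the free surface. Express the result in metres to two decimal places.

γ = 1.146 × 9.81 = 11.24226 kN/m³.
Let θ = 55.7° be the plate's angle to the horizontal; measure y along the incline from where the plane meets the free surface. Vertical depth h = y·sinθ with sinθ = 0.826098.
With the apex down, the centroid sits h/3 = 1.4/3 = 0.466667 m below the base (the top edge), so y_c = 0.466667 m and h_c = 0.466667 × 0.826098 = 0.385513 m.
A = ½ × 3.34 × 1.4 = 2.338 m².
Resultant F = γ·h_c·A = 11.24226 × 0.385513 × 2.338 = 10.133 kN.
I_c = b·h³/36 = 3.34 × 1.4³/36 = 0.254582 m⁴.
Centre of pressure: y_p = y_c + I_c/(y_c·A) = 0.466667 + 0.254582/(0.466667 × 2.338) = 0.466667 + 0.233333 = 0.7 m along the plane.
Vertically, h_p = y_p·sinθ = 0.7 × 0.826098 = 0.578269 m.

h_p = 0.58 m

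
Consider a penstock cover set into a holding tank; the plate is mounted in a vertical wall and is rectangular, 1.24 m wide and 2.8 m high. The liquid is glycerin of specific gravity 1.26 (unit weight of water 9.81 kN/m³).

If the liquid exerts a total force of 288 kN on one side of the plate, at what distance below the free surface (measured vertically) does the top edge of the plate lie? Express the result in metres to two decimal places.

d_top ≈ 5.31 m

γ = 1.26 × 9.81 = 12.3606 kN/m³.
A = 1.24 × 2.8 = 3.472 m².
From F = γ·h_c·A, the centroid depth is h_c = 288/(12.3606 × 3.472) = 6.71078 m.
The centroid lies 2.8/2 = 1.4 m below the top edge, so the top edge sits at h_top = 6.71078 − 1.4 = 5.31078 m below the surface.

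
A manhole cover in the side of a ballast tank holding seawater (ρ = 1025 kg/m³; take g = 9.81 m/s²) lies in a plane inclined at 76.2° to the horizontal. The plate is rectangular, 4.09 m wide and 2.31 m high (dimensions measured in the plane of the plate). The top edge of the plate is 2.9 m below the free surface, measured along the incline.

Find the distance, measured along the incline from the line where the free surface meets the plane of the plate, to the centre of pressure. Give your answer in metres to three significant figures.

γ = ρg = 1025 × 9.81 / 1000 = 10.05525 kN/m³.
Let θ = 76.2° be the plate's angle to the horizontal; measure y along the incline from where the plane meets the free surface. Vertical depth h = y·sinθ with sinθ = 0.971134.
The centroid lies 2.31/2 = 1.155 m below the top edge, so y_c = 2.9 + 1.155 = 4.055 m and h_c = 4.055 × 0.971134 = 3.93795 m.
A = 4.09 × 2.31 = 9.4479 m².
Resultant F = γ·h_c·A = 10.05525 × 3.93795 × 9.4479 = 374.109 kN.
I_c = b·h³/12 = 4.09 × 2.31³/12 = 4.20124 m⁴.
Centre of pressure: y_p = y_c + I_c/(y_c·A) = 4.055 + 4.20124/(4.055 × 9.4479) = 4.055 + 0.109661 = 4.16466 m along the plane.

y_p = 4.16 m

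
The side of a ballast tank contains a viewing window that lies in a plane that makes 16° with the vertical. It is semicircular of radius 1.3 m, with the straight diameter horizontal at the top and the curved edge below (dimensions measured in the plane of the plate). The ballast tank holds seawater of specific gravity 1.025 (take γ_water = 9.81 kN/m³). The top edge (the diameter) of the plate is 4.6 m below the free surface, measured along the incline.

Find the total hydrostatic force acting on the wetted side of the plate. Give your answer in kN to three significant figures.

γ = 1.025 × 9.81 = 10.05525 kN/m³.
The plate makes 16° with the vertical, i.e. θ = 90° − 16° = 74° to the horizontal. Measuring y along the incline from the free-surface line, vertical depth h = y·sinθ with sinθ = 0.961262.
The centroid of a semicircle lies 4r/(3π) = 0.551737 m from the diameter, here below the top edge, so y_c = 4.6 + 0.551737 = 5.15174 m and h_c = 5.15174 × 0.961262 = 4.95217 m.
A = πr²/2 = π × 1.3²/2 = 2.65465 m².
Resultant F = γ·h_c·A = 10.05525 × 4.95217 × 2.65465 = 132.189 kN.

F ≈ 132 kN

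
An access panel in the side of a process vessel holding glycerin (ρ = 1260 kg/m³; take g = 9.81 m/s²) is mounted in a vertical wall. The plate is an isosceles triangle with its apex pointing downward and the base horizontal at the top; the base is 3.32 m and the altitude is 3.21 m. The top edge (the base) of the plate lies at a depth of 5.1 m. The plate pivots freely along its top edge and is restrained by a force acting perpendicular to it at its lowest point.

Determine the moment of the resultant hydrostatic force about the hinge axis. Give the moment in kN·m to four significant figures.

γ = ρg = 1260 × 9.81 / 1000 = 12.3606 kN/m³.
With the apex down, the centroid sits h/3 = 3.21/3 = 1.07 m below the base (the top edge), so the centroid depth is h_c = 5.1 + 1.07 = 6.17 m.
A = ½ × 3.32 × 3.21 = 5.3286 m².
Resultant F = γ·h_c·A = 12.3606 × 6.17 × 5.3286 = 406.385 kN.
I_c = b·h³/36 = 3.32 × 3.21³/36 = 3.05036 m⁴.
Centre of pressure: y_p = y_c + I_c/(y_c·A) = 6.17 + 3.05036/(6.17 × 5.3286) = 6.17 + 0.0927797 = 6.26278 m along the plane.
The resultant acts 1.07 + 0.0927797 = 1.16278 m (along the plate) below the hinge at the top edge, so the moment about the hinge is M = F × 1.16278 = 406.385 × 1.16278 = 472.536 kN·m.

M ≈ 472.5 kN·m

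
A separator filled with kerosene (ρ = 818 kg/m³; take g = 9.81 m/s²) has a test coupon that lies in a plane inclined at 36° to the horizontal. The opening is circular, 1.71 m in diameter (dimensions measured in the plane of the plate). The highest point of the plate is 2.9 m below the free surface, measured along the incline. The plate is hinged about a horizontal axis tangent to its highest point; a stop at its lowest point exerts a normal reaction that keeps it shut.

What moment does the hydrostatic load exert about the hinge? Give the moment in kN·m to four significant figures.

M ≈ 36.76 kN·m

γ = ρg = 818 × 9.81 / 1000 = 8.02458 kN/m³.
Let θ = 36° be the plate's angle to the horizontal; measure y along the incline from where the plane meets the free surface. Vertical depth h = y·sinθ with sinθ = 0.587785.
The centroid is at the centre, 0.855 m below the top of the plate, so y_c = 2.9 + 0.855 = 3.755 m and h_c = 3.755 × 0.587785 = 2.20713 m.
A = π(0.855)² = 2.29658 m².
Resultant F = γ·h_c·A = 8.02458 × 2.20713 × 2.29658 = 40.6754 kN.
I_c = πr⁴/4 = π × 0.855⁴/4 = 0.419715 m⁴.
Centre of pressure: y_p = y_c + I_c/(y_c·A) = 3.755 + 0.419715/(3.755 × 2.29658) = 3.755 + 0.0486702 = 3.80367 m along the plane.
The resultant acts 0.855 + 0.0486702 = 0.90367 m (along the plate) below the hinge at the top edge, so the moment about the hinge is M = F × 0.90367 = 40.6754 × 0.90367 = 36.7571 kN·m.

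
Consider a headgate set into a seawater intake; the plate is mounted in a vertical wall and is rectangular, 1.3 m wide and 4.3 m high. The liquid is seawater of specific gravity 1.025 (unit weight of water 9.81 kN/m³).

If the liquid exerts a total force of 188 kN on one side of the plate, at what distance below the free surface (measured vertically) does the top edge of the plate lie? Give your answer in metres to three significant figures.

γ = 1.025 × 9.81 = 10.05525 kN/m³.
A = 1.3 × 4.3 = 5.59 m².
From F = γ·h_c·A, the centroid depth is h_c = 188/(10.05525 × 5.59) = 3.34467 m.
The centroid lies 4.3/2 = 2.15 m below the top edge, so the top edge sits at h_top = 3.34467 − 2.15 = 1.19467 m below the surface.

d_top ≈ 1.19 m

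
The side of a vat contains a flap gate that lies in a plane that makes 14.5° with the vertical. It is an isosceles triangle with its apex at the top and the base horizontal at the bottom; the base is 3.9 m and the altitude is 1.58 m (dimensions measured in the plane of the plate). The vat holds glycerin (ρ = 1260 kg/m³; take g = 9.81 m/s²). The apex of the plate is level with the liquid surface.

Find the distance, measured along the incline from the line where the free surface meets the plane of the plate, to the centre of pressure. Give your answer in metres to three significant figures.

y_p = 1.19 m

γ = ρg = 1260 × 9.81 / 1000 = 12.3606 kN/m³.
The plate makes 14.5° with the vertical, i.e. θ = 90° − 14.5° = 75.5° to the horizontal. Measuring y along the incline from the free-surface line, vertical depth h = y·sinθ with sinθ = 0.968148.
With the apex up, the centroid sits 2h/3 = 2 × 1.58/3 = 1.05333 m below the apex, so y_c = 1.05333 m and h_c = 1.05333 × 0.968148 = 1.01978 m.
A = ½ × 3.9 × 1.58 = 3.081 m².
Resultant F = γ·h_c·A = 12.3606 × 1.01978 × 3.081 = 38.8363 kN.
I_c = b·h³/36 = 3.9 × 1.58³/36 = 0.4273 m⁴.
Centre of pressure: y_p = y_c + I_c/(y_c·A) = 1.05333 + 0.4273/(1.05333 × 3.081) = 1.05333 + 0.131667 = 1.185 m along the plane.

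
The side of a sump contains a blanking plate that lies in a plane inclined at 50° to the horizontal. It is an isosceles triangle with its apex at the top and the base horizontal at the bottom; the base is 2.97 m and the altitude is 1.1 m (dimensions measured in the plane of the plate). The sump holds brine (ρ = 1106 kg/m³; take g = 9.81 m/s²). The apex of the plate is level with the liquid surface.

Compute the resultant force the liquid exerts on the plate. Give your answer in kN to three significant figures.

γ = ρg = 1106 × 9.81 / 1000 = 10.84986 kN/m³.
Let θ = 50° be the plate's angle to the horizontal; measure y along the incline from where the plane meets the free surface. Vertical depth h = y·sinθ with sinθ = 0.766044.
With the apex up, the centroid sits 2h/3 = 2 × 1.1/3 = 0.733333 m below the apex, so y_c = 0.733333 m and h_c = 0.733333 × 0.766044 = 0.561765 m.
A = ½ × 2.97 × 1.1 = 1.6335 m².
Resultant F = γ·h_c·A = 10.84986 × 0.561765 × 1.6335 = 9.9563 kN.

F ≈ 9.96 kN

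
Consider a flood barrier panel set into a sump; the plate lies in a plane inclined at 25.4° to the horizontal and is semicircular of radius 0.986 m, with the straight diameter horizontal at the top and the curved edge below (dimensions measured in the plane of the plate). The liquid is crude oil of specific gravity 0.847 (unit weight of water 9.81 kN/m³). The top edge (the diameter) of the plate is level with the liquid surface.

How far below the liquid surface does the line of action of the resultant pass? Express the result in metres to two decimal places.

h_p = 0.25 m

γ = 0.847 × 9.81 = 8.30907 kN/m³.
Let θ = 25.4° be the plate's angle to the horizontal; measure y along the incline from where the plane meets the free surface. Vertical depth h = y·sinθ with sinθ = 0.428935.
The centroid of a semicircle lies 4r/(3π) = 0.418471 m from the diameter, here below the top edge, so y_c = 0.418471 m and h_c = 0.418471 × 0.428935 = 0.179497 m.
A = πr²/2 = π × 0.986²/2 = 1.52712 m².
Resultant F = γ·h_c·A = 8.30907 × 0.179497 × 1.52712 = 2.27763 kN.
I_c = (π/8 − 8/(9π))·r⁴ = 0.109757 × 0.986⁴ = 0.103738 m⁴.
Centre of pressure: y_p = y_c + I_c/(y_c·A) = 0.418471 + 0.103738/(0.418471 × 1.52712) = 0.418471 + 0.16233 = 0.580801 m along the plane.
Vertically, h_p = y_p·sinθ = 0.580801 × 0.428935 = 0.249126 m.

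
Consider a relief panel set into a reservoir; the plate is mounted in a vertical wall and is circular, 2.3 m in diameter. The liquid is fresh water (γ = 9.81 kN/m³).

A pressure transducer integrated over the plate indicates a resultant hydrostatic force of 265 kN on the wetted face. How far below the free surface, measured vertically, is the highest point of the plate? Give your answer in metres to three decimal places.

d_top ≈ 5.352 m

γ = 9.81 kN/m³.
A = π(1.15)² = 4.15476 m².
From F = γ·h_c·A, the centroid depth is h_c = 265/(9.81 × 4.15476) = 6.50176 m.
The centroid is at the centre, 1.15 m below the top of the plate, so the highest point sits at h_top = 6.50176 − 1.15 = 5.35176 m below the surface.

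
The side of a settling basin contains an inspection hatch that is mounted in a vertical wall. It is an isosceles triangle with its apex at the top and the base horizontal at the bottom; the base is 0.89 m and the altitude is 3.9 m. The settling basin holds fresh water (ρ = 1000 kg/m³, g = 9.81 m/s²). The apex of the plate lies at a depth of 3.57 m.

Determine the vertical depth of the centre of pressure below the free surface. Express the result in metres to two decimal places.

h_p = 6.31 m

γ = ρg = 1000 × 9.81 = 9810 N/m³ = 9.81 kN/m³.
With the apex up, the centroid sits 2h/3 = 2 × 3.9/3 = 2.6 m below the apex, so the centroid depth is h_c = 3.57 + 2.6 = 6.17 m.
A = ½ × 0.89 × 3.9 = 1.7355 m².
Resultant F = γ·h_c·A = 9.81 × 6.17 × 1.7355 = 105.046 kN.
I_c = b·h³/36 = 0.89 × 3.9³/36 = 1.4665 m⁴.
Centre of pressure: y_p = y_c + I_c/(y_c·A) = 6.17 + 1.4665/(6.17 × 1.7355) = 6.17 + 0.136953 = 6.30695 m along the plane.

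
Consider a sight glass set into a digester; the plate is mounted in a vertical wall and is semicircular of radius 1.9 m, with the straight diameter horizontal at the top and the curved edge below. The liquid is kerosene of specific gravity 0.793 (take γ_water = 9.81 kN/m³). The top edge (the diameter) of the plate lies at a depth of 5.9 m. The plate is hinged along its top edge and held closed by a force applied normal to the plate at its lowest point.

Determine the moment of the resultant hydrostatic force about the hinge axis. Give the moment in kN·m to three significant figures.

γ = 0.793 × 9.81 = 7.77933 kN/m³.
The centroid of a semicircle lies 4r/(3π) = 0.806385 m from the diameter, here below the top edge, so the centroid depth is h_c = 5.9 + 0.806385 = 6.70639 m.
A = πr²/2 = π × 1.9²/2 = 5.67057 m².
Resultant F = γ·h_c·A = 7.77933 × 6.70639 × 5.67057 = 295.841 kN.
I_c = (π/8 − 8/(9π))·r⁴ = 0.109757 × 1.9⁴ = 1.43036 m⁴.
Centre of pressure: y_p = y_c + I_c/(y_c·A) = 6.70639 + 1.43036/(6.70639 × 5.67057) = 6.70639 + 0.0376123 = 6.744 m along the plane.
The resultant acts 0.806385 + 0.0376123 = 0.843997 m (along the plate) below the hinge at the top edge, so the moment about the hinge is M = F × 0.843997 = 295.841 × 0.843997 = 249.689 kN·m.

M ≈ 250 kN·m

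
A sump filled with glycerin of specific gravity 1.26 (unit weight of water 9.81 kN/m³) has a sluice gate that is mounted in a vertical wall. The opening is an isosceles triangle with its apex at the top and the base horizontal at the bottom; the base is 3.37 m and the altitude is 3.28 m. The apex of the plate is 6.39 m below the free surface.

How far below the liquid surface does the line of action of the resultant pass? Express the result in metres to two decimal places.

h_p = 8.65 m

γ = 1.26 × 9.81 = 12.3606 kN/m³.
With the apex up, the centroid sits 2h/3 = 2 × 3.28/3 = 2.18667 m below the apex, so the centroid depth is h_c = 6.39 + 2.18667 = 8.57667 m.
A = ½ × 3.37 × 3.28 = 5.5268 m².
Resultant F = γ·h_c·A = 12.3606 × 8.57667 × 5.5268 = 585.911 kN.
I_c = b·h³/36 = 3.37 × 3.28³/36 = 3.30331 m⁴.
Centre of pressure: y_p = y_c + I_c/(y_c·A) = 8.57667 + 3.30331/(8.57667 × 5.5268) = 8.57667 + 0.0696878 = 8.64636 m along the plane.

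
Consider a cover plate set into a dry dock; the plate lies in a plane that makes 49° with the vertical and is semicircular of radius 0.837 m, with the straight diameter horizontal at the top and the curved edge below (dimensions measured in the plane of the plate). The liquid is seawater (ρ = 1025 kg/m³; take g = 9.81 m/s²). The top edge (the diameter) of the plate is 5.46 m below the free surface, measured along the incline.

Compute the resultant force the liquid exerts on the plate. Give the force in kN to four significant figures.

F ≈ 42.22 kN

γ = ρg = 1025 × 9.81 / 1000 = 10.05525 kN/m³.
The plate makes 49° with the vertical, i.e. θ = 90° − 49° = 41° to the horizontal. Measuring y along the incline from the free-surface line, vertical depth h = y·sinθ with sinθ = 0.656059.
The centroid of a semicircle lies 4r/(3π) = 0.355234 m from the diameter, here below the top edge, so y_c = 5.46 + 0.355234 = 5.81523 m and h_c = 5.81523 × 0.656059 = 3.81513 m.
A = πr²/2 = π × 0.837²/2 = 1.10045 m².
Resultant F = γ·h_c·A = 10.05525 × 3.81513 × 1.10045 = 42.2156 kN.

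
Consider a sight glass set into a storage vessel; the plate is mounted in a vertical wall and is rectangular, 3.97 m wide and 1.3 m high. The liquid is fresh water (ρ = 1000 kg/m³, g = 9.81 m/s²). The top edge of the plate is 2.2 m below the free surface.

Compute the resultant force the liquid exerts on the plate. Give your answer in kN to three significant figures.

F ≈ 144 kN

γ = ρg = 1000 × 9.81 = 9810 N/m³ = 9.81 kN/m³.
The centroid lies 1.3/2 = 0.65 m below the top edge, so the centroid depth is h_c = 2.2 + 0.65 = 2.85 m.
A = 3.97 × 1.3 = 5.161 m².
Resultant F = γ·h_c·A = 9.81 × 2.85 × 5.161 = 144.294 kN.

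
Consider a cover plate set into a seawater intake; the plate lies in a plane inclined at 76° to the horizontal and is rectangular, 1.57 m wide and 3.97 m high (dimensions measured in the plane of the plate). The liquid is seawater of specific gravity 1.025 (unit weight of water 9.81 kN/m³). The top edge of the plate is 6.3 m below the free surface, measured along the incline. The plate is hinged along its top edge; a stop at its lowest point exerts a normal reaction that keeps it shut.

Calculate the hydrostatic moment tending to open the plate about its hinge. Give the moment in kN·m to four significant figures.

γ = 1.025 × 9.81 = 10.05525 kN/m³.
Let θ = 76° be the plate's angle to the horizontal; measure y along the incline from where the plane meets the free surface. Vertical depth h = y·sinθ with sinθ = 0.970296.
The centroid lies 3.97/2 = 1.985 m below the top edge, so y_c = 6.3 + 1.985 = 8.285 m and h_c = 8.285 × 0.970296 = 8.0389 m.
A = 1.57 × 3.97 = 6.2329 m².
Resultant F = γ·h_c·A = 10.05525 × 8.0389 × 6.2329 = 503.825 kN.
I_c = b·h³/12 = 1.57 × 3.97³/12 = 8.18634 m⁴.
Centre of pressure: y_p = y_c + I_c/(y_c·A) = 8.285 + 8.18634/(8.285 × 6.2329) = 8.285 + 0.158528 = 8.44353 m along the plane.
The resultant acts 1.985 + 0.158528 = 2.14353 m (along the plate) below the hinge at the top edge, so the moment about the hinge is M = F × 2.14353 = 503.825 × 2.14353 = 1079.96 kN·m.

M ≈ 1080 kN·m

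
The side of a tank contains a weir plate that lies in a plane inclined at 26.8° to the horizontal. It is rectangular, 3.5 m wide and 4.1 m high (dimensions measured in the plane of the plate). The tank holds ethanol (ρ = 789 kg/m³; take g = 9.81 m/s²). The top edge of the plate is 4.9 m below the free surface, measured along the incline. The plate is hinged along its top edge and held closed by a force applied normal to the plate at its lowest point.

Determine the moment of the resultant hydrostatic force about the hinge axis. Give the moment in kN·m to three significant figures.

M ≈ 784 kN·m

γ = ρg = 789 × 9.81 / 1000 = 7.74009 kN/m³.
Let θ = 26.8° be the plate's angle to the horizontal; measure y along the incline from where the plane meets the free surface. Vertical depth h = y·sinθ with sinθ = 0.450878.
The centroid lies 4.1/2 = 2.05 m below the top edge, so y_c = 4.9 + 2.05 = 6.95 m and h_c = 6.95 × 0.450878 = 3.1336 m.
A = 3.5 × 4.1 = 14.35 m².
Resultant F = γ·h_c·A = 7.74009 × 3.1336 × 14.35 = 348.05 kN.
I_c = b·h³/12 = 3.5 × 4.1³/12 = 20.102 m⁴.
Centre of pressure: y_p = y_c + I_c/(y_c·A) = 6.95 + 20.102/(6.95 × 14.35) = 6.95 + 0.201559 = 7.15156 m along the plane.
The resultant acts 2.05 + 0.201559 = 2.25156 m (along the plate) below the hinge at the top edge, so the moment about the hinge is M = F × 2.25156 = 348.05 × 2.25156 = 783.655 kN·m.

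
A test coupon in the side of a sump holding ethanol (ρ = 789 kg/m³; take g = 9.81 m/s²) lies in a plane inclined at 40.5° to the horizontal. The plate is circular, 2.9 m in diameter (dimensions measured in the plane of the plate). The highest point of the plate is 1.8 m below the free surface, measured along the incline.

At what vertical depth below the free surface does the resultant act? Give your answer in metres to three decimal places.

h_p = 2.216 m

γ = ρg = 789 × 9.81 / 1000 = 7.74009 kN/m³.
Let θ = 40.5° be the plate's angle to the horizontal; measure y along the incline from where the plane meets the free surface. Vertical depth h = y·sinθ with sinθ = 0.649448.
The centroid is at the centre, 1.45 m below the top of the plate, so y_c = 1.8 + 1.45 = 3.25 m and h_c = 3.25 × 0.649448 = 2.11071 m.
A = π(1.45)² = 6.6052 m².
Resultant F = γ·h_c·A = 7.74009 × 2.11071 × 6.6052 = 107.91 kN.
I_c = πr⁴/4 = π × 1.45⁴/4 = 3.47186 m⁴.
Centre of pressure: y_p = y_c + I_c/(y_c·A) = 3.25 + 3.47186/(3.25 × 6.6052) = 3.25 + 0.161731 = 3.41173 m along the plane.
Vertically, h_p = y_p·sinθ = 3.41173 × 0.649448 = 2.21574 m.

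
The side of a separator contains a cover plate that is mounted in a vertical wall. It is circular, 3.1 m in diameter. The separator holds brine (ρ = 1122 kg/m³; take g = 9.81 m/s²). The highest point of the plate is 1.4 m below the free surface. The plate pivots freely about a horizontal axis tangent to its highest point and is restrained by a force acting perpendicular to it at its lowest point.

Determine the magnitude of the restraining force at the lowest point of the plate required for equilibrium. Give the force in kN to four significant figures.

P ≈ 138.6 kN

γ = ρg = 1122 × 9.81 / 1000 = 11.00682 kN/m³.
The centroid is at the centre, 1.55 m below the top of the plate, so the centroid depth is h_c = 1.4 + 1.55 = 2.95 m.
A = π(1.55)² = 7.54768 m².
Resultant F = γ·h_c·A = 11.00682 × 2.95 × 7.54768 = 245.074 kN.
I_c = πr⁴/4 = π × 1.55⁴/4 = 4.53332 m⁴.
Centre of pressure: y_p = y_c + I_c/(y_c·A) = 2.95 + 4.53332/(2.95 × 7.54768) = 2.95 + 0.203601 = 3.1536 m along the plane.
The resultant acts 1.55 + 0.203601 = 1.7536 m (along the plate) below the hinge at the top edge, so the moment about the hinge is M = F × 1.7536 = 245.074 × 1.7536 = 429.762 kN·m.
A normal force at the bottom, 3.1 m from the hinge, must supply this moment: P = 429.762/3.1 = 138.633 kN.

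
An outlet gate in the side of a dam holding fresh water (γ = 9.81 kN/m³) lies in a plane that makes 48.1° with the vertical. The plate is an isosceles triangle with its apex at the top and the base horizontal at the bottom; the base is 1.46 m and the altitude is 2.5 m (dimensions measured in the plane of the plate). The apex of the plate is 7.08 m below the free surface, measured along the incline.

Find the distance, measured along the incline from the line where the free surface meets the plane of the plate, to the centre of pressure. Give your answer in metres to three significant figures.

y_p = 8.79 m

γ = 9.81 kN/m³.
The plate makes 48.1° with the vertical, i.e. θ = 90° − 48.1° = 41.9° to the horizontal. Measuring y along the incline from the free-surface line, vertical depth h = y·sinθ with sinθ = 0.667833.
With the apex up, the centroid sits 2h/3 = 2 × 2.5/3 = 1.66667 m below the apex, so y_c = 7.08 + 1.66667 = 8.74667 m and h_c = 8.74667 × 0.667833 = 5.84131 m.
A = ½ × 1.46 × 2.5 = 1.825 m².
Resultant F = γ·h_c·A = 9.81 × 5.84131 × 1.825 = 104.578 kN.
I_c = b·h³/36 = 1.46 × 2.5³/36 = 0.633681 m⁴.
Centre of pressure: y_p = y_c + I_c/(y_c·A) = 8.74667 + 0.633681/(8.74667 × 1.825) = 8.74667 + 0.0396977 = 8.78637 m along the plane.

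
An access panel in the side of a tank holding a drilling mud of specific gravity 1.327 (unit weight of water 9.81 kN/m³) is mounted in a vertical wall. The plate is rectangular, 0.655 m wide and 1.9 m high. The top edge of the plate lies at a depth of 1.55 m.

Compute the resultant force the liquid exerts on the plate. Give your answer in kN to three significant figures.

γ = 1.327 × 9.81 = 13.01787 kN/m³.
The centroid lies 1.9/2 = 0.95 m below the top edge, so the centroid depth is h_c = 1.55 + 0.95 = 2.5 m.
A = 0.655 × 1.9 = 1.2445 m².
Resultant F = γ·h_c·A = 13.01787 × 2.5 × 1.2445 = 40.5018 kN.

F ≈ 40.5 kN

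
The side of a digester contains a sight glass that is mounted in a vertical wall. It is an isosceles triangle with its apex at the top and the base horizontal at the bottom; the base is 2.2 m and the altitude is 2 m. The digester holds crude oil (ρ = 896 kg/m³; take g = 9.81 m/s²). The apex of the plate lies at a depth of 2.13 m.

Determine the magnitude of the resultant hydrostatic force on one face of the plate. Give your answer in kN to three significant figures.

F ≈ 67.0 kN

γ = ρg = 896 × 9.81 / 1000 = 8.78976 kN/m³.
With the apex up, the centroid sits 2h/3 = 2 × 2/3 = 1.33333 m below the apex, so the centroid depth is h_c = 2.13 + 1.33333 = 3.46333 m.
A = ½ × 2.2 × 2 = 2.2 m².
Resultant F = γ·h_c·A = 8.78976 × 3.46333 × 2.2 = 66.972 kN.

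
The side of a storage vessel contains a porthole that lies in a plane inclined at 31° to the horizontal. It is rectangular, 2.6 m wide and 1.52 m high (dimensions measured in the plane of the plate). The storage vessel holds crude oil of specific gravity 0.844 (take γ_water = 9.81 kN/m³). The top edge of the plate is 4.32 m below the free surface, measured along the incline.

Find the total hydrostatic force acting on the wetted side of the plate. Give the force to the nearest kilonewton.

F ≈ 86 kN

γ = 0.844 × 9.81 = 8.27964 kN/m³.
Let θ = 31° be the plate's angle to the horizontal; measure y along the incline from where the plane meets the free surface. Vertical depth h = y·sinθ with sinθ = 0.515038.
The centroid lies 1.52/2 = 0.76 m below the top edge, so y_c = 4.32 + 0.76 = 5.08 m and h_c = 5.08 × 0.515038 = 2.61639 m.
A = 2.6 × 1.52 = 3.952 m².
Resultant F = γ·h_c·A = 8.27964 × 2.61639 × 3.952 = 85.6113 kN.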